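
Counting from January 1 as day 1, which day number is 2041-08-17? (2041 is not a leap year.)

229

Days in months before August: 31 + 28 + 31 + 30 + 31 + 30 + 31 = 212.
Plus 17 days into August → day 229.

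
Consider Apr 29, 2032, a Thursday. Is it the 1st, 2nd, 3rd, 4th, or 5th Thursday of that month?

Day 29 falls in week ⌈29/7⌉ of the month.
Days 1–7 hold the 1st Thursday, 8–14 the 2nd, 15–21 the 3rd, 22–28 the 4th, 29–31 the 5th.
29 is in the range for the 5th.

5th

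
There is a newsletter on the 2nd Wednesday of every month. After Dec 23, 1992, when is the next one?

Dec 1992 starts on a Tuesday; its first Wednesday is the 2nd, so the 2nd Wednesday is the 9th — Dec 9, 1992.
That is not after Dec 23, 1992, so look at Jan 1993.
Jan 1993 starts on a Friday; its first Wednesday is the 6th, so the 2nd Wednesday is the 13th — Jan 13, 1993.

Jan 13, 1993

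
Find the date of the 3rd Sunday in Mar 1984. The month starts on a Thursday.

Mar 18, 1984

Mar 1984 begins on a Thursday, so the first Sunday is Mar 4 (3 days later).
The 3rd Sunday is 2 weeks later: 4 + 14 = 18.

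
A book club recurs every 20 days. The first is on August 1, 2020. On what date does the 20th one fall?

The 20th occurrence is 19 intervals after the first: 19 × 20 = 380 days after August 1, 2020.
August has 31 days — 30 days to the end of August leaves 350.
September has 30 days (320 left).
October has 31 days (289 left).
November has 30 days (259 left).
December has 31 days (228 left).
January has 31 days (197 left).
February has 28 days (169 left).
March has 31 days (138 left).
April has 30 days (108 left).
May has 31 days (77 left).
June has 30 days (47 left).
July has 31 days (16 left).
16 days into August → August 16, 2021.

August 16, 2021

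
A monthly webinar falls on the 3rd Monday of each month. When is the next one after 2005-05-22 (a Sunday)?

2005-06-20

May 2005 starts on a Sunday; its first Monday is the 2nd, so the 3rd Monday is the 16th — 2005-05-16.
That is not after 2005-05-22, so look at June 2005.
June 2005 starts on a Wednesday; its first Monday is the 6th, so the 3rd Monday is the 20th — 2005-06-20.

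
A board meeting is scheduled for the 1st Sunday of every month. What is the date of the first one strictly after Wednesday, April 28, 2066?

May 2, 2066

April 2066 starts on a Thursday, so its 1st Sunday is April 4, 2066 (3 days in).
That is not after April 28, 2066, so look at May 2066.
May 2066 starts on a Saturday, so its 1st Sunday is May 2, 2066 (1 day in).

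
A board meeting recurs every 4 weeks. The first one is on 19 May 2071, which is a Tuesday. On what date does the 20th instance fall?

The 20th occurrence is 19 intervals after the first: 19 × 28 = 532 days after 19 May 2071.
May has 31 days — 12 days to the end of May leaves 520.
From end of May to end of 2071 is 214 days (306 left).
January has 31 days (275 left).
February has 29 days (246 left).
March has 31 days (215 left).
April has 30 days (185 left).
May has 31 days (154 left).
June has 30 days (124 left).
July has 31 days (93 left).
August has 31 days (62 left).
September has 30 days (32 left).
October has 31 days (1 left).
1 day into November → 1 November 2072.

1 November 2072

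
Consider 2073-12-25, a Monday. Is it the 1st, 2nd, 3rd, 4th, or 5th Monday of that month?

4th

Day 25 falls in week ⌈25/7⌉ of the month.
Days 1–7 hold the 1st Monday, 8–14 the 2nd, 15–21 the 3rd, 22–28 the 4th, 29–31 the 5th.
25 is in the range for the 4th.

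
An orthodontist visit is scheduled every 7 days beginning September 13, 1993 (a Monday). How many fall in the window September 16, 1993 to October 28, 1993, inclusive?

6

Occurrences land 7·i days after September 13, 1993 for i = 0, 1, 2, …
September 16, 1993 is 3 days after the start; 3 ÷ 7 = 0 remainder 3; since the remainder is 3, round up to i = 1. First occurrence in the window: #2 on September 20, 1993 (1×7 = 7 days in).
October 28, 1993 is 45 days after the start; 45 ÷ 7 = 6 remainder 3. Last occurrence in the window: #7 on October 25, 1993.
Occurrences #2 through #7: 6 in total.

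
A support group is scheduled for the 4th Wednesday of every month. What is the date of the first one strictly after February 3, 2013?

February 2013 starts on a Friday; its first Wednesday is the 6th, so the 4th Wednesday is the 27th — February 27, 2013.
February 27, 2013 is after February 3, 2013, so that is the next one.

February 27, 2013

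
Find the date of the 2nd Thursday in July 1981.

July 1981 begins on a Wednesday, so the first Thursday is July 2 (1 day later).
The 2nd Thursday is 1 weeks later: 2 + 7 = 9.

1981-07-09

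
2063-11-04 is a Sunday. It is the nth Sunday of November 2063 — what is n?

Day 4 falls in week ⌈4/7⌉ of the month.
Days 1–7 hold the 1st Sunday, 8–14 the 2nd, 15–21 the 3rd, 22–28 the 4th, 29–31 the 5th.
4 is in the range for the 1st.

1st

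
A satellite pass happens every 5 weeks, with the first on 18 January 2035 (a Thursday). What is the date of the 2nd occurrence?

22 February 2035

The 2nd occurrence is 1 interval after the first: 1 × 35 = 35 days after 18 January 2035.
January has 31 days — 13 days to the end of January leaves 22.
22 days into February → 22 February 2035.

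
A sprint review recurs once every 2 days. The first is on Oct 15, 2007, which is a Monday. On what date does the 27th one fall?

Dec 6, 2007

The 27th occurrence is 26 intervals after the first: 26 × 2 = 52 days after Oct 15, 2007.
Oct has 31 days — 16 days to the end of Oct leaves 36.
Nov has 30 days (6 left).
6 days into Dec → Dec 6, 2007.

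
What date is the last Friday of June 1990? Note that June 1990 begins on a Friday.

1990-06-29

June 1990 begins on a Friday, so the first Friday is June 1.
June 1990 has 30 days. Adding weeks: 1, 8, 15, 22, 29 — the last one ≤ 30 is the 29th.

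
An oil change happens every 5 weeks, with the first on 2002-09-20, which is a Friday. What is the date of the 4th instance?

2003-01-03

The 4th occurrence is 3 intervals after the first: 3 × 35 = 105 days after 2002-09-20.
September has 30 days — 10 days to the end of September leaves 95.
October has 31 days (64 left).
November has 30 days (34 left).
December has 31 days (3 left).
3 days into January → 2003-01-03.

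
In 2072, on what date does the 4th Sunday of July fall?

2072-07-24

July 2072 begins on a Friday, so the first Sunday is July 3 (2 days later).
The 4th Sunday is 3 weeks later: 3 + 21 = 24.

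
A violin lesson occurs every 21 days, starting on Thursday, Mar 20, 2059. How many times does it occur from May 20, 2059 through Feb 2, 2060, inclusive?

Occurrences land 21·i days after Mar 20, 2059 for i = 0, 1, 2, …
May 20, 2059 is 61 days after the start; 61 ÷ 21 = 2 remainder 19; since the remainder is 19, round up to i = 3. First occurrence in the window: #4 on May 22, 2059 (3×21 = 63 days in).
Feb 2, 2060 is 319 days after the start; 319 ÷ 21 = 15 remainder 4. Last occurrence in the window: #16 on Jan 29, 2060.
Occurrences #4 through #16: 13 in total.

13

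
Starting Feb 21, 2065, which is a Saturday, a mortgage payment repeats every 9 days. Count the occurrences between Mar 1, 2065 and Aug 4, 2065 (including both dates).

Occurrences land 9·i days after Feb 21, 2065 for i = 0, 1, 2, …
Mar 1, 2065 is 8 days after the start; 8 ÷ 9 = 0 remainder 8; since the remainder is 8, round up to i = 1. First occurrence in the window: #2 on Mar 2, 2065 (1×9 = 9 days in).
Aug 4, 2065 is 164 days after the start; 164 ÷ 9 = 18 remainder 2. Last occurrence in the window: #19 on Aug 2, 2065.
Occurrences #2 through #19: 18 in total.

18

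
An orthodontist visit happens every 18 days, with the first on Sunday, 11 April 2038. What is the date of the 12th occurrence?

The 12th occurrence is 11 intervals after the first: 11 × 18 = 198 days after 11 April 2038.
April has 30 days — 19 days to the end of April leaves 179.
May has 31 days (148 left).
June has 30 days (118 left).
July has 31 days (87 left).
August has 31 days (56 left).
September has 30 days (26 left).
26 days into October → 26 October 2038.

26 October 2038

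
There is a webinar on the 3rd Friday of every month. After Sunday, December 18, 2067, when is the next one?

December 2067 starts on a Thursday; its first Friday is the 2nd, so the 3rd Friday is the 16th — December 16, 2067.
That is not after December 18, 2067, so look at January 2068.
January 2068 starts on a Sunday; its first Friday is the 6th, so the 3rd Friday is the 20th — January 20, 2068.

January 20, 2068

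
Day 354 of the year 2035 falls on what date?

January has 31 days (354 − 31 = 323 remain).
February has 28 days (323 − 28 = 295 remain).
March has 31 days (295 − 31 = 264 remain).
April has 30 days (264 − 30 = 234 remain).
May has 31 days (234 − 31 = 203 remain).
June has 30 days (203 − 30 = 173 remain).
July has 31 days (173 − 31 = 142 remain).
August has 31 days (142 − 31 = 111 remain).
September has 30 days (111 − 30 = 81 remain).
October has 31 days (81 − 31 = 50 remain).
November has 30 days (50 − 30 = 20 remain).
20 into December → December 20.

20 December 2035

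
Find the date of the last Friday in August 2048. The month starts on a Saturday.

August 2048 begins on a Saturday, so the first Friday is August 7 (6 days later).
August 2048 has 31 days. Adding weeks: 7, 14, 21, 28 — the last one ≤ 31 is the 28th.

28 August 2048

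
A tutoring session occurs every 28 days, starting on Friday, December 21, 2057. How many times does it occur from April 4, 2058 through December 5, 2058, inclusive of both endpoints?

Occurrences land 28·i days after December 21, 2057 for i = 0, 1, 2, …
April 4, 2058 is 104 days after the start; 104 ÷ 28 = 3 remainder 20; since the remainder is 20, round up to i = 4. First occurrence in the window: #5 on April 12, 2058 (4×28 = 112 days in).
December 5, 2058 is 349 days after the start; 349 ÷ 28 = 12 remainder 13. Last occurrence in the window: #13 on November 22, 2058.
Occurrences #5 through #13: 9 in total.

9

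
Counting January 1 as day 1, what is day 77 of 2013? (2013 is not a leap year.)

January has 31 days (77 − 31 = 46 remain).
February has 28 days (46 − 28 = 18 remain).
18 into March → March 18.

18 March 2013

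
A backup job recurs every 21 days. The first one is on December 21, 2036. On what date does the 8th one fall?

May 17, 2037

The 8th occurrence is 7 intervals after the first: 7 × 21 = 147 days after December 21, 2036.
December has 31 days — 10 days to the end of December leaves 137.
January has 31 days (106 left).
February has 28 days (78 left).
March has 31 days (47 left).
April has 30 days (17 left).
17 days into May → May 17, 2037.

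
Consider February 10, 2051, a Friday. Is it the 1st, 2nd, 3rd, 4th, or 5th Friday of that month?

2nd

Day 10 falls in week ⌈10/7⌉ of the month.
Days 1–7 hold the 1st Friday, 8–14 the 2nd, 15–21 the 3rd, 22–28 the 4th, 29–31 the 5th.
10 is in the range for the 2nd.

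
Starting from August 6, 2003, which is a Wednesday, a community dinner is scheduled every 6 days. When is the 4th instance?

The 4th occurrence is 3 intervals after the first: 3 × 6 = 18 days after August 6, 2003.
18 days later is August 24, 2003.

August 24, 2003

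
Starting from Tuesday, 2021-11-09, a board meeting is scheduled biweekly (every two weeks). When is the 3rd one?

The 3rd occurrence is 2 intervals after the first: 2 × 14 = 28 days after 2021-11-09.
November has 30 days — 21 days to the end of November leaves 7.
7 days into December → 2021-12-07.

2021-12-07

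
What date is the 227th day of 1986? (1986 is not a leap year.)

Aug 15, 1986

Jan has 31 days (227 − 31 = 196 remain).
Feb has 28 days (196 − 28 = 168 remain).
Mar has 31 days (168 − 31 = 137 remain).
Apr has 30 days (137 − 30 = 107 remain).
May has 31 days (107 − 31 = 76 remain).
Jun has 30 days (76 − 30 = 46 remain).
Jul has 31 days (46 − 31 = 15 remain).
15 into Aug → Aug 15.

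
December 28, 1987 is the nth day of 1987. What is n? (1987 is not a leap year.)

362

Days in months before December: 31 + 28 + 31 + 30 + 31 + 30 + 31 + 31 + 30 + 31 + 30 = 334.
Plus 28 days into December → day 362.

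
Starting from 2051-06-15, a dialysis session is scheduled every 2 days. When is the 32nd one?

The 32nd occurrence is 31 intervals after the first: 31 × 2 = 62 days after 2051-06-15.
June has 30 days — 15 days to the end of June leaves 47.
July has 31 days (16 left).
16 days into August → 2051-08-16.

2051-08-16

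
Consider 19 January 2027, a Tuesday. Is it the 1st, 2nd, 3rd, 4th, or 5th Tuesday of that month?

Day 19 falls in week ⌈19/7⌉ of the month.
Days 1–7 hold the 1st Tuesday, 8–14 the 2nd, 15–21 the 3rd, 22–28 the 4th, 29–31 the 5th.
19 is in the range for the 3rd.

3rd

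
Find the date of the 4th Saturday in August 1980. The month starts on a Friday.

August 1980 begins on a Friday, so the first Saturday is August 2 (1 day later).
The 4th Saturday is 3 weeks later: 2 + 21 = 23.

1980-08-23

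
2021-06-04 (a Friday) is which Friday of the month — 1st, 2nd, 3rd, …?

Day 4 falls in week ⌈4/7⌉ of the month.
Days 1–7 hold the 1st Friday, 8–14 the 2nd, 15–21 the 3rd, 22–28 the 4th, 29–31 the 5th.
4 is in the range for the 1st.

1st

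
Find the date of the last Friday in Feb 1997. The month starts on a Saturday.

Feb 1997 begins on a Saturday, so the first Friday is Feb 7 (6 days later).
Feb 1997 has 28 days. Adding weeks: 7, 14, 21, 28 — the last one ≤ 28 is the 28th.

Feb 28, 1997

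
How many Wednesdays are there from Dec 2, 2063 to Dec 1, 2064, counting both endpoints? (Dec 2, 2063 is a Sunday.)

Dec 2, 2063 is a Sunday; the first Wednesday on or after it is Dec 5, 2063 (3 days later).
From Dec 5, 2063 to Dec 1, 2064: 26 + 336 = 362 days (rest of 2063, to Dec 1, 2064 in 2064).
362 ÷ 7 = 51 full weeks with remainder 5, so 51 more Wednesdays after the first → 52.

52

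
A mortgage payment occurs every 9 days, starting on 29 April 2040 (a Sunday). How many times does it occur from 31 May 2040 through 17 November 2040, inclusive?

19

Occurrences land 9·i days after 29 April 2040 for i = 0, 1, 2, …
31 May 2040 is 32 days after the start; 32 ÷ 9 = 3 remainder 5; since the remainder is 5, round up to i = 4. First occurrence in the window: #5 on 4 June 2040 (4×9 = 36 days in).
17 November 2040 is 202 days after the start; 202 ÷ 9 = 22 remainder 4. Last occurrence in the window: #23 on 13 November 2040.
Occurrences #5 through #23: 19 in total.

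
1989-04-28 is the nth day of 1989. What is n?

Days in months before April: 31 + 28 + 31 = 90.
Plus 28 days into April → day 118.

118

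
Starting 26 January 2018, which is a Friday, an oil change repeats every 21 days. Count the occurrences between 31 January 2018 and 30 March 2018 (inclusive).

3

Occurrences land 21·i days after 26 January 2018 for i = 0, 1, 2, …
31 January 2018 is 5 days after the start; 5 ÷ 21 = 0 remainder 5; since the remainder is 5, round up to i = 1. First occurrence in the window: #2 on 16 February 2018 (1×21 = 21 days in).
30 March 2018 is 63 days after the start; 63 ÷ 21 = 3 remainder 0. Last occurrence in the window: #4 on 30 March 2018.
Occurrences #2 through #4: 3 in total.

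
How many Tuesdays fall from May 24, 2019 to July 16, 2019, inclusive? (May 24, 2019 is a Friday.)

8

May 24, 2019 is a Friday; the first Tuesday on or after it is May 28, 2019 (4 days later).
From May 28, 2019 to July 16, 2019: 3 + 30 + 16 = 49 days (rest of May, June, July).
49 ÷ 7 = 7 full weeks with remainder 0, so 7 more Tuesdays after the first → 8.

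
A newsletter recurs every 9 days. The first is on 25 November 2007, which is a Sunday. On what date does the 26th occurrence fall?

7 July 2008

The 26th occurrence is 25 intervals after the first: 25 × 9 = 225 days after 25 November 2007.
November has 30 days — 5 days to the end of November leaves 220.
December has 31 days (189 left).
January has 31 days (158 left).
February has 29 days (129 left).
March has 31 days (98 left).
April has 30 days (68 left).
May has 31 days (37 left).
June has 30 days (7 left).
7 days into July → 7 July 2008.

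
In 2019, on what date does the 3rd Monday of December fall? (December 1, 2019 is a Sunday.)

December 2019 begins on a Sunday, so the first Monday is December 2 (1 day later).
The 3rd Monday is 2 weeks later: 2 + 14 = 16.

December 16, 2019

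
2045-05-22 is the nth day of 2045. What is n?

Days in months before May: 31 + 28 + 31 + 30 = 120.
Plus 22 days into May → day 142.

142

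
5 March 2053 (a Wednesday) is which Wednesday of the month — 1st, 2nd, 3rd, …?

Day 5 falls in week ⌈5/7⌉ of the month.
Days 1–7 hold the 1st Wednesday, 8–14 the 2nd, 15–21 the 3rd, 22–28 the 4th, 29–31 the 5th.
5 is in the range for the 1st.

1st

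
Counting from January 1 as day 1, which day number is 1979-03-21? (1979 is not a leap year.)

80

Days in months before March: 31 + 28 = 59.
Plus 21 days into March → day 80.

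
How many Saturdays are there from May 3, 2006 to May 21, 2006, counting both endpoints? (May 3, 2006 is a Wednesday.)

3

May 3, 2006 is a Wednesday; the first Saturday on or after it is May 6, 2006 (3 days later).
From May 6, 2006 to May 21, 2006 is 21 − 6 = 15 days.
15 ÷ 7 = 2 full weeks with remainder 1, so 2 more Saturdays after the first → 3.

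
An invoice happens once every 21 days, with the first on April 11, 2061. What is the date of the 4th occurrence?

The 4th occurrence is 3 intervals after the first: 3 × 21 = 63 days after April 11, 2061.
April has 30 days — 19 days to the end of April leaves 44.
May has 31 days (13 left).
13 days into June → June 13, 2061.

June 13, 2061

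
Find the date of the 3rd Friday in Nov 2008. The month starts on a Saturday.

Nov 2008 begins on a Saturday, so the first Friday is Nov 7 (6 days later).
The 3rd Friday is 2 weeks later: 7 + 14 = 21.

Nov 21, 2008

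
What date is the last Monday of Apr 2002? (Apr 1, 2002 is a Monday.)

Apr 29, 2002

Apr 2002 begins on a Monday, so the first Monday is Apr 1.
Apr 2002 has 30 days. Adding weeks: 1, 8, 15, 22, 29 — the last one ≤ 30 is the 29th.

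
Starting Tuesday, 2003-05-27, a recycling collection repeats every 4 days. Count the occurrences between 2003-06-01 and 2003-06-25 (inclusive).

Occurrences land 4·i days after 2003-05-27 for i = 0, 1, 2, …
2003-06-01 is 5 days after the start; 5 ÷ 4 = 1 remainder 1; since the remainder is 1, round up to i = 2. First occurrence in the window: #3 on 2003-06-04 (2×4 = 8 days in).
2003-06-25 is 29 days after the start; 29 ÷ 4 = 7 remainder 1. Last occurrence in the window: #8 on 2003-06-24.
Occurrences #3 through #8: 6 in total.

6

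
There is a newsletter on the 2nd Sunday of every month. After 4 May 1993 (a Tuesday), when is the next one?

May 1993 starts on a Saturday; its first Sunday is the 2nd, so the 2nd Sunday is the 9th — 9 May 1993.
9 May 1993 is after 4 May 1993, so that is the next one.

9 May 1993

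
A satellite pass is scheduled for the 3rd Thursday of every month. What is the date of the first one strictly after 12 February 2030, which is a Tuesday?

February 2030 starts on a Friday; its first Thursday is the 7th, so the 3rd Thursday is the 21st — 21 February 2030.
21 February 2030 is after 12 February 2030, so that is the next one.

21 February 2030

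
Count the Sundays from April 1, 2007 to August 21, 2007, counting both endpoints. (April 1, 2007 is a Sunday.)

April 1, 2007 is a Sunday; the first Sunday on or after it is April 1, 2007.
From April 1, 2007 to August 21, 2007: 29 + 31 + 30 + 31 + 21 = 142 days (rest of April, May, June, July, August).
142 ÷ 7 = 20 full weeks with remainder 2, so 20 more Sundays after the first → 21.

21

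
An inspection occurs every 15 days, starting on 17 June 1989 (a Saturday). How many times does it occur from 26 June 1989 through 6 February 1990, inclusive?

15

Occurrences land 15·i days after 17 June 1989 for i = 0, 1, 2, …
26 June 1989 is 9 days after the start; 9 ÷ 15 = 0 remainder 9; since the remainder is 9, round up to i = 1. First occurrence in the window: #2 on 2 July 1989 (1×15 = 15 days in).
6 February 1990 is 234 days after the start; 234 ÷ 15 = 15 remainder 9. Last occurrence in the window: #16 on 28 January 1990.
Occurrences #2 through #16: 15 in total.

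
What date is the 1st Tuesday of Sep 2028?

Sep 5, 2028

The first Tuesday of Sep 2028 is Sep 5.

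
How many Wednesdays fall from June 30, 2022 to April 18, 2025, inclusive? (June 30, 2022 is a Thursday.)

June 30, 2022 is a Thursday; the first Wednesday on or after it is July 6, 2022 (6 days later).
From July 6, 2022 to April 18, 2025: 178 + 365 + 366 + 108 = 1017 days (rest of 2022, 2023, 2024, to April 18, 2025 in 2025).
1017 ÷ 7 = 145 full weeks with remainder 2, so 145 more Wednesdays after the first → 146.

146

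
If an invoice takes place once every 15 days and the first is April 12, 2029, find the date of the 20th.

January 22, 2030

The 20th occurrence is 19 intervals after the first: 19 × 15 = 285 days after April 12, 2029.
April has 30 days — 18 days to the end of April leaves 267.
May has 31 days (236 left).
June has 30 days (206 left).
July has 31 days (175 left).
August has 31 days (144 left).
September has 30 days (114 left).
October has 31 days (83 left).
November has 30 days (53 left).
December has 31 days (22 left).
22 days into January → January 22, 2030.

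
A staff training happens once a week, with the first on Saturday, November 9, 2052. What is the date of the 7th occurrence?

December 21, 2052

The 7th occurrence is 6 intervals after the first: 6 × 7 = 42 days after November 9, 2052.
November has 30 days — 21 days to the end of November leaves 21.
21 days into December → December 21, 2052.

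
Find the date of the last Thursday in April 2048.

The first Thursday of April 2048 is April 2.
April 2048 has 30 days. Adding weeks: 2, 9, 16, 23, 30 — the last one ≤ 30 is the 30th.

30 April 2048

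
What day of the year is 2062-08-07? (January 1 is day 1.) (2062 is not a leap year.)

219

Days in months before August: 31 + 28 + 31 + 30 + 31 + 30 + 31 = 212.
Plus 7 days into August → day 219.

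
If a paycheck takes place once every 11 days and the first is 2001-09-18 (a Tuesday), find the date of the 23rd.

2002-05-18

The 23rd occurrence is 22 intervals after the first: 22 × 11 = 242 days after 2001-09-18.
September has 30 days — 12 days to the end of September leaves 230.
October has 31 days (199 left).
November has 30 days (169 left).
December has 31 days (138 left).
January has 31 days (107 left).
February has 28 days (79 left).
March has 31 days (48 left).
April has 30 days (18 left).
18 days into May → 2002-05-18.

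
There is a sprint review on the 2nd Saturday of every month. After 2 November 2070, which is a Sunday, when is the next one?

November 2070 starts on a Saturday; its first Saturday is the 1st, so the 2nd Saturday is the 8th — 8 November 2070.
8 November 2070 is after 2 November 2070, so that is the next one.

8 November 2070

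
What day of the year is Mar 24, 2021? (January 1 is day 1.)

83

Days in months before Mar: 31 + 28 = 59.
Plus 24 days into Mar → day 83.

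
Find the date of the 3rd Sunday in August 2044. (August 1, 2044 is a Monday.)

August 2044 begins on a Monday, so the first Sunday is August 7 (6 days later).
The 3rd Sunday is 2 weeks later: 7 + 14 = 21.

21 August 2044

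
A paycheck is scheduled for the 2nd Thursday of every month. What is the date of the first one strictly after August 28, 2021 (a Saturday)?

August 2021 starts on a Sunday; its first Thursday is the 5th, so the 2nd Thursday is the 12th — August 12, 2021.
That is not after August 28, 2021, so look at September 2021.
September 2021 starts on a Wednesday; its first Thursday is the 2nd, so the 2nd Thursday is the 9th — September 9, 2021.

September 9, 2021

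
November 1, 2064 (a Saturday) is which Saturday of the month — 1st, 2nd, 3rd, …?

Day 1 falls in week ⌈1/7⌉ of the month.
Days 1–7 hold the 1st Saturday, 8–14 the 2nd, 15–21 the 3rd, 22–28 the 4th, 29–31 the 5th.
1 is in the range for the 1st.

1st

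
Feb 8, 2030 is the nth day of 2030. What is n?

39

Days in months before Feb: 31 = 31.
Plus 8 days into Feb → day 39.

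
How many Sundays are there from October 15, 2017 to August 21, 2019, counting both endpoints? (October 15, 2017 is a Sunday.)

97

October 15, 2017 is a Sunday; the first Sunday on or after it is October 15, 2017.
From October 15, 2017 to August 21, 2019: 77 + 365 + 233 = 675 days (rest of 2017, 2018, to August 21, 2019 in 2019).
675 ÷ 7 = 96 full weeks with remainder 3, so 96 more Sundays after the first → 97.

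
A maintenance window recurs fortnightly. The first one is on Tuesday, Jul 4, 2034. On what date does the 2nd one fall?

The 2nd occurrence is 1 interval after the first: 1 × 14 = 14 days after Jul 4, 2034.
14 days later is Jul 18, 2034.

Jul 18, 2034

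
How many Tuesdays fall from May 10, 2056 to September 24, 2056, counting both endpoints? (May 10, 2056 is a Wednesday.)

May 10, 2056 is a Wednesday; the first Tuesday on or after it is May 16, 2056 (6 days later).
From May 16, 2056 to September 24, 2056: 15 + 30 + 31 + 31 + 24 = 131 days (rest of May, June, July, August, September).
131 ÷ 7 = 18 full weeks with remainder 5, so 18 more Tuesdays after the first → 19.

19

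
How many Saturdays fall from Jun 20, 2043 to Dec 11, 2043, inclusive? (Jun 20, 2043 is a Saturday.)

25

Jun 20, 2043 is a Saturday; the first Saturday on or after it is Jun 20, 2043.
From Jun 20, 2043 to Dec 11, 2043: 10 + 31 + 31 + 30 + 31 + 30 + 11 = 174 days (rest of Jun, Jul, Aug, Sep, Oct, Nov, Dec).
174 ÷ 7 = 24 full weeks with remainder 6, so 24 more Saturdays after the first → 25.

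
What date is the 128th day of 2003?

Jan has 31 days (128 − 31 = 97 remain).
Feb has 28 days (97 − 28 = 69 remain).
Mar has 31 days (69 − 31 = 38 remain).
Apr has 30 days (38 − 30 = 8 remain).
8 into May → May 8.

May 8, 2003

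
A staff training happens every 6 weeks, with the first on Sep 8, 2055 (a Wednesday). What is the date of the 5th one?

The 5th occurrence is 4 intervals after the first: 4 × 42 = 168 days after Sep 8, 2055.
Sep has 30 days — 22 days to the end of Sep leaves 146.
Oct has 31 days (115 left).
Nov has 30 days (85 left).
Dec has 31 days (54 left).
Jan has 31 days (23 left).
23 days into Feb → Feb 23, 2056.

Feb 23, 2056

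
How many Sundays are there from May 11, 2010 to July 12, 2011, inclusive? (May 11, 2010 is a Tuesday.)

61

May 11, 2010 is a Tuesday; the first Sunday on or after it is May 16, 2010 (5 days later).
From May 16, 2010 to July 12, 2011: 229 + 193 = 422 days (rest of 2010, to July 12, 2011 in 2011).
422 ÷ 7 = 60 full weeks with remainder 2, so 60 more Sundays after the first → 61.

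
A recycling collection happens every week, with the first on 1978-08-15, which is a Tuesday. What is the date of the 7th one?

1978-09-26

The 7th occurrence is 6 intervals after the first: 6 × 7 = 42 days after 1978-08-15.
August has 31 days — 16 days to the end of August leaves 26.
26 days into September → 1978-09-26.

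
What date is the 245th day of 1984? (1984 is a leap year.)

September 1, 1984

January has 31 days (245 − 31 = 214 remain).
February has 29 days (214 − 29 = 185 remain).
March has 31 days (185 − 31 = 154 remain).
April has 30 days (154 − 30 = 124 remain).
May has 31 days (124 − 31 = 93 remain).
June has 30 days (93 − 30 = 63 remain).
July has 31 days (63 − 31 = 32 remain).
August has 31 days (32 − 31 = 1 remain).
1 into September → September 1.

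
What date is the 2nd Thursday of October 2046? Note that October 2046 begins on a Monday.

October 2046 begins on a Monday, so the first Thursday is October 4 (3 days later).
The 2nd Thursday is 1 weeks later: 4 + 7 = 11.

October 11, 2046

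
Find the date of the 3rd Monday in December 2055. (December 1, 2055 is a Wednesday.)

December 20, 2055

December 2055 begins on a Wednesday, so the first Monday is December 6 (5 days later).
The 3rd Monday is 2 weeks later: 6 + 14 = 20.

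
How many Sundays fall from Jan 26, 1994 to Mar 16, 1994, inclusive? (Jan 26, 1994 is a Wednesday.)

Jan 26, 1994 is a Wednesday; the first Sunday on or after it is Jan 30, 1994 (4 days later).
From Jan 30, 1994 to Mar 16, 1994: 1 + 28 + 16 = 45 days (rest of Jan, Feb, Mar).
45 ÷ 7 = 6 full weeks with remainder 3, so 6 more Sundays after the first → 7.

7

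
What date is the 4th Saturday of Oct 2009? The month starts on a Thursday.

Oct 2009 begins on a Thursday, so the first Saturday is Oct 3 (2 days later).
The 4th Saturday is 3 weeks later: 3 + 21 = 24.

Oct 24, 2009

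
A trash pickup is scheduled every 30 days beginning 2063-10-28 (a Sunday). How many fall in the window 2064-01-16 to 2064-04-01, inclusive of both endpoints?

3

Occurrences land 30·i days after 2063-10-28 for i = 0, 1, 2, …
2064-01-16 is 80 days after the start; 80 ÷ 30 = 2 remainder 20; since the remainder is 20, round up to i = 3. First occurrence in the window: #4 on 2064-01-26 (3×30 = 90 days in).
2064-04-01 is 156 days after the start; 156 ÷ 30 = 5 remainder 6. Last occurrence in the window: #6 on 2064-03-26.
Occurrences #4 through #6: 3 in total.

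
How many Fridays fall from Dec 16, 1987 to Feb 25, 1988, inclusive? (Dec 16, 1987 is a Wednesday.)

10

Dec 16, 1987 is a Wednesday; the first Friday on or after it is Dec 18, 1987 (2 days later).
From Dec 18, 1987 to Feb 25, 1988: 13 + 31 + 25 = 69 days (rest of Dec, Jan, Feb).
69 ÷ 7 = 9 full weeks with remainder 6, so 9 more Fridays after the first → 10.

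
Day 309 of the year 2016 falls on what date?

November 4, 2016

January has 31 days (309 − 31 = 278 remain).
February has 29 days (278 − 29 = 249 remain).
March has 31 days (249 − 31 = 218 remain).
April has 30 days (218 − 30 = 188 remain).
May has 31 days (188 − 31 = 157 remain).
June has 30 days (157 − 30 = 127 remain).
July has 31 days (127 − 31 = 96 remain).
August has 31 days (96 − 31 = 65 remain).
September has 30 days (65 − 30 = 35 remain).
October has 31 days (35 − 31 = 4 remain).
4 into November → November 4.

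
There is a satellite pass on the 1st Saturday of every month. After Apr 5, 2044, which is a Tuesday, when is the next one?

Apr 2044 starts on a Friday, so its 1st Saturday is Apr 2, 2044 (1 day in).
That is not after Apr 5, 2044, so look at May 2044.
May 2044 starts on a Sunday, so its 1st Saturday is May 7, 2044 (6 days in).

May 7, 2044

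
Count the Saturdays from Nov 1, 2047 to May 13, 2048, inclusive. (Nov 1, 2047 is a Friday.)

Nov 1, 2047 is a Friday; the first Saturday on or after it is Nov 2, 2047 (1 day later).
From Nov 2, 2047 to May 13, 2048: 28 + 31 + 31 + 29 + 31 + 30 + 13 = 193 days (rest of Nov, Dec, Jan, Feb, Mar, Apr, May).
193 ÷ 7 = 27 full weeks with remainder 4, so 27 more Saturdays after the first → 28.

28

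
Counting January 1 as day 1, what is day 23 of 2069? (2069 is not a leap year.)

23 into Jan → Jan 23.

Jan 23, 2069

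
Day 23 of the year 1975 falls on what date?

Jan 23, 1975

23 into Jan → Jan 23.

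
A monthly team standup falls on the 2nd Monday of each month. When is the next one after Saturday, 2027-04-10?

2027-04-12

April 2027 starts on a Thursday; its first Monday is the 5th, so the 2nd Monday is the 12th — 2027-04-12.
2027-04-12 is after 2027-04-10, so that is the next one.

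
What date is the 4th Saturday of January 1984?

28 January 1984

The first Saturday of January 1984 is January 7.
The 4th Saturday is 3 weeks later: 7 + 21 = 28.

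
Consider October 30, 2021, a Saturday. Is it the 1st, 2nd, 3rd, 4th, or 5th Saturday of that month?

5th

Day 30 falls in week ⌈30/7⌉ of the month.
Days 1–7 hold the 1st Saturday, 8–14 the 2nd, 15–21 the 3rd, 22–28 the 4th, 29–31 the 5th.
30 is in the range for the 5th.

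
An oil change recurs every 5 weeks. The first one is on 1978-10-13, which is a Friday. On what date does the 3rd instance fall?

1978-12-22

The 3rd occurrence is 2 intervals after the first: 2 × 35 = 70 days after 1978-10-13.
October has 31 days — 18 days to the end of October leaves 52.
November has 30 days (22 left).
22 days into December → 1978-12-22.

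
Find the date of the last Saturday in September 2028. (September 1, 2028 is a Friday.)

September 2028 begins on a Friday, so the first Saturday is September 2 (1 day later).
September 2028 has 30 days. Adding weeks: 2, 9, 16, 23, 30 — the last one ≤ 30 is the 30th.

2028-09-30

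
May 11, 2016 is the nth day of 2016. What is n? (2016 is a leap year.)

132

Days in months before May: 31 + 29 + 31 + 30 = 121.
Plus 11 days into May → day 132.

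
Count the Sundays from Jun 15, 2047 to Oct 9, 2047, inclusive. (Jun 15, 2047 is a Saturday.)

17

Jun 15, 2047 is a Saturday; the first Sunday on or after it is Jun 16, 2047 (1 day later).
From Jun 16, 2047 to Oct 9, 2047: 14 + 31 + 31 + 30 + 9 = 115 days (rest of Jun, Jul, Aug, Sep, Oct).
115 ÷ 7 = 16 full weeks with remainder 3, so 16 more Sundays after the first → 17.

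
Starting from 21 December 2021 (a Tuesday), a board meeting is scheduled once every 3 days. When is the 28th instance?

The 28th occurrence is 27 intervals after the first: 27 × 3 = 81 days after 21 December 2021.
December has 31 days — 10 days to the end of December leaves 71.
January has 31 days (40 left).
February has 28 days (12 left).
12 days into March → 12 March 2022.

12 March 2022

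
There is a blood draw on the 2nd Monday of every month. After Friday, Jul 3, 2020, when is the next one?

Jul 2020 starts on a Wednesday; its first Monday is the 6th, so the 2nd Monday is the 13th — Jul 13, 2020.
Jul 13, 2020 is after Jul 3, 2020, so that is the next one.

Jul 13, 2020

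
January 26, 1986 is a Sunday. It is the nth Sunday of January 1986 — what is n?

4th

Day 26 falls in week ⌈26/7⌉ of the month.
Days 1–7 hold the 1st Sunday, 8–14 the 2nd, 15–21 the 3rd, 22–28 the 4th, 29–31 the 5th.
26 is in the range for the 4th.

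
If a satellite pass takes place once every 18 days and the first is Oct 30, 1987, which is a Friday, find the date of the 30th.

The 30th occurrence is 29 intervals after the first: 29 × 18 = 522 days after Oct 30, 1987.
Oct has 31 days — 1 day to the end of Oct leaves 521.
From end of Oct to end of 1987 is 61 days (460 left).
1988 has 366 days (94 left).
Jan has 31 days (63 left).
Feb has 28 days (35 left).
Mar has 31 days (4 left).
4 days into Apr → Apr 4, 1989.

Apr 4, 1989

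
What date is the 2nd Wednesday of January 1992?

The first Wednesday of January 1992 is January 1.
The 2nd Wednesday is 1 weeks later: 1 + 7 = 8.

8 January 1992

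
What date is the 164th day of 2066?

January has 31 days (164 − 31 = 133 remain).
February has 28 days (133 − 28 = 105 remain).
March has 31 days (105 − 31 = 74 remain).
April has 30 days (74 − 30 = 44 remain).
May has 31 days (44 − 31 = 13 remain).
13 into June → June 13.

June 13, 2066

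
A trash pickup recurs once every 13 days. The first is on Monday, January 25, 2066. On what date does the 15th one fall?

July 26, 2066

The 15th occurrence is 14 intervals after the first: 14 × 13 = 182 days after January 25, 2066.
January has 31 days — 6 days to the end of January leaves 176.
February has 28 days (148 left).
March has 31 days (117 left).
April has 30 days (87 left).
May has 31 days (56 left).
June has 30 days (26 left).
26 days into July → July 26, 2066.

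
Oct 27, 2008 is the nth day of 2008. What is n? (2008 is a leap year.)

301

Days in months before Oct: 31 + 29 + 31 + 30 + 31 + 30 + 31 + 31 + 30 = 274.
Plus 27 days into Oct → day 301.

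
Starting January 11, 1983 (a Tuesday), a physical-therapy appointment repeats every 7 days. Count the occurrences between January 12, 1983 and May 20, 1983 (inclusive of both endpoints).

18

Occurrences land 7·i days after January 11, 1983 for i = 0, 1, 2, …
January 12, 1983 is 1 day after the start; 1 ÷ 7 = 0 remainder 1; since the remainder is 1, round up to i = 1. First occurrence in the window: #2 on January 18, 1983 (1×7 = 7 days in).
May 20, 1983 is 129 days after the start; 129 ÷ 7 = 18 remainder 3. Last occurrence in the window: #19 on May 17, 1983.
Occurrences #2 through #19: 18 in total.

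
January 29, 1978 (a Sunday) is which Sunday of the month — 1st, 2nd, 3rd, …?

5th

Day 29 falls in week ⌈29/7⌉ of the month.
Days 1–7 hold the 1st Sunday, 8–14 the 2nd, 15–21 the 3rd, 22–28 the 4th, 29–31 the 5th.
29 is in the range for the 5th.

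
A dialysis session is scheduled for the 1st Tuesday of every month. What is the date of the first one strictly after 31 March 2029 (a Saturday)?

March 2029 starts on a Thursday, so its 1st Tuesday is 6 March 2029 (5 days in).
That is not after 31 March 2029, so look at April 2029.
April 2029 starts on a Sunday, so its 1st Tuesday is 3 April 2029 (2 days in).

3 April 2029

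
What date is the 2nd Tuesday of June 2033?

June 2033 begins on a Wednesday, so the first Tuesday is June 7 (6 days later).
The 2nd Tuesday is 1 weeks later: 7 + 7 = 14.

14 June 2033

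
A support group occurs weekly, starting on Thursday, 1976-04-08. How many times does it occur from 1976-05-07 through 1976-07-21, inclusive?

10

Occurrences land 7·i days after 1976-04-08 for i = 0, 1, 2, …
1976-05-07 is 29 days after the start; 29 ÷ 7 = 4 remainder 1; since the remainder is 1, round up to i = 5. First occurrence in the window: #6 on 1976-05-13 (5×7 = 35 days in).
1976-07-21 is 104 days after the start; 104 ÷ 7 = 14 remainder 6. Last occurrence in the window: #15 on 1976-07-15.
Occurrences #6 through #15: 10 in total.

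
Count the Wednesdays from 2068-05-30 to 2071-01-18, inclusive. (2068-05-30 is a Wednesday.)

138

2068-05-30 is a Wednesday; the first Wednesday on or after it is 2068-05-30.
From 2068-05-30 to 2071-01-18: 215 + 365 + 365 + 18 = 963 days (rest of 2068, 2069, 2070, to 2071-01-18 in 2071).
963 ÷ 7 = 137 full weeks with remainder 4, so 137 more Wednesdays after the first → 138.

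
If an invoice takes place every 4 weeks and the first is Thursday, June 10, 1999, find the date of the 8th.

The 8th occurrence is 7 intervals after the first: 7 × 28 = 196 days after June 10, 1999.
June has 30 days — 20 days to the end of June leaves 176.
July has 31 days (145 left).
August has 31 days (114 left).
September has 30 days (84 left).
October has 31 days (53 left).
November has 30 days (23 left).
23 days into December → December 23, 1999.

December 23, 1999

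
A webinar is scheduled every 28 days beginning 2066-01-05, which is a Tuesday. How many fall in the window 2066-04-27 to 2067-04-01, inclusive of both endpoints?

Occurrences land 28·i days after 2066-01-05 for i = 0, 1, 2, …
2066-04-27 is 112 days after the start; 112 ÷ 28 = 4 remainder 0. First occurrence in the window: #5 on 2066-04-27 (4×28 = 112 days in).
2067-04-01 is 451 days after the start; 451 ÷ 28 = 16 remainder 3. Last occurrence in the window: #17 on 2067-03-29.
Occurrences #5 through #17: 13 in total.

13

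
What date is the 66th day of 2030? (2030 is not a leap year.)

2030-03-07

January has 31 days (66 − 31 = 35 remain).
February has 28 days (35 − 28 = 7 remain).
7 into March → March 7.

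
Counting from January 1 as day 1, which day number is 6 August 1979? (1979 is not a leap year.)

Days in months before August: 31 + 28 + 31 + 30 + 31 + 30 + 31 = 212.
Plus 6 days into August → day 218.

218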